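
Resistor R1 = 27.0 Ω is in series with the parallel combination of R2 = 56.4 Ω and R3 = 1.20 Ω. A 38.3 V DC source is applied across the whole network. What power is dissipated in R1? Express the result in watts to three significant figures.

Reduce the parallel pair to R_p first; the network is then a simple series string.
R_p = (56.4×1.20)/(56.4+1.20) = 1.175 Ω
R_total = 27.0 + 1.175 = 28.18 Ω
I = V / R_total = 38.3 / 28.18 = 1.359 A
The full supply current passes through R1: P = I²R.
P_R1 = (1.359)² × 27.0 = 49.89 W

49.9 W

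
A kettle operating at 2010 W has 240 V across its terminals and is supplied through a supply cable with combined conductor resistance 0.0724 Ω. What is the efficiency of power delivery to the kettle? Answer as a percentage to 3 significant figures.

I = P / V = 2010 / 240 = 8.375 A through the supply cable.
P_line = I² R_line = (8.375)² × 0.0724 = 5.078 W
P_source = P_load + P_line = 2010 + 5.078 = 2015 W
η = P_load / P_source = 2010 / 2015 = 0.9975

99.7 %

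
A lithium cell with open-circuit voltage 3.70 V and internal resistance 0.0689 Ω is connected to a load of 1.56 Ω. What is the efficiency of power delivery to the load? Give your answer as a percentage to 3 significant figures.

95.8 %

Both r and R carry the same current, so the power split is just the resistance split: η = R/(R+r).
η = R / (R + r) = 1.56 / (1.56 + 0.0689) = 0.9577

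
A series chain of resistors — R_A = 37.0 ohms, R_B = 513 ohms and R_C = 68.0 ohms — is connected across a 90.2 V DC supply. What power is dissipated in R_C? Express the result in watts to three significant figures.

1.45 W

Every series element carries the same I. Get I from the total resistance, then P = I² × R_C.
R_total = 37.0 + 513 + 68.0 = 618.0 Ω
I = V / R_total = 90.2 / 618.0 = 0.1460 A
P_R_C = I² × R_C = (0.1460)² × 68.0 = 1.449 W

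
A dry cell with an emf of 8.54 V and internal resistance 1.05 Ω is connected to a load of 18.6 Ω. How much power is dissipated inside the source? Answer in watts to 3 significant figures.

Internal loss is I²r, with I set by the total series resistance r+R.
I = ε / (r + R) = 8.54 / (1.05 + 18.6) = 0.4346 A
P_int = I² r = (0.4346)² × 1.05 = 0.1983 W

0.198 W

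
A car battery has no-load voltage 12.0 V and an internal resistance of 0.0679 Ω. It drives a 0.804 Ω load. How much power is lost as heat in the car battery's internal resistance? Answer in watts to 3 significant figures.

12.9 W

Internal loss is I²r, with I set by the total series resistance r+R.
I = ε / (r + R) = 12.0 / (0.0679 + 0.804) = 13.76 A
P_int = I² r = (13.76)² × 0.0679 = 12.86 W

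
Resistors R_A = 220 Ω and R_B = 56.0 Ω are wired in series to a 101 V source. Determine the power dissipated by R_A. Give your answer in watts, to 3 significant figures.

29.5 W

Series elements share the same current, so find I first, then use P = I²R.
R_total = 220 + 56.0 = 276.0 Ω
I = V / R_total = 101 / 276.0 = 0.3659 A
P_R_A = I² × R_A = (0.3659)² × 220 = 29.46 W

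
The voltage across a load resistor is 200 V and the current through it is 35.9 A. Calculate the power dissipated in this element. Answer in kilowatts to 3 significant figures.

With V and I both given, power follows immediately from P = V I.
P = 200 V × 35.90 A = 7180 W

7.18 kW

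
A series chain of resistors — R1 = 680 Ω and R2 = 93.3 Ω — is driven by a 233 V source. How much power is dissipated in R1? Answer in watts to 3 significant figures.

61.7 W

Every series element carries the same I. Get I from the total resistance, then P = I² × R1.
R_total = 680 + 93.3 = 773.3 Ω
I = V / R_total = 233 / 773.3 = 0.3013 A
P_R1 = I² × R1 = (0.3013)² × 680 = 61.73 W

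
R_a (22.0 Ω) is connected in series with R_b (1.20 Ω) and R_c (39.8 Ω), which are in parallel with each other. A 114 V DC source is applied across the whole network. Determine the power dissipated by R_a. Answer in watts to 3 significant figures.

533 W

Replace R_b and R_c with their parallel equivalent so the circuit becomes R_a in series with R_p.
R_p = (1.20×39.8)/(1.20+39.8) = 1.165 Ω
R_total = 22.0 + 1.165 = 23.16 Ω
I = V / R_total = 114 / 23.16 = 4.921 A
R_a is in the main series path, so its power is I²R_a.
P_R_a = (4.921)² × 22.0 = 532.8 W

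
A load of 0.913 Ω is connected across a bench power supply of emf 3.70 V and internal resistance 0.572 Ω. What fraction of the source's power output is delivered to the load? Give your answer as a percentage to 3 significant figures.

Both r and R carry the same current, so the power split is just the resistance split: η = R/(R+r).
η = R / (R + r) = 0.913 / (0.913 + 0.572) = 0.6148

61.5 %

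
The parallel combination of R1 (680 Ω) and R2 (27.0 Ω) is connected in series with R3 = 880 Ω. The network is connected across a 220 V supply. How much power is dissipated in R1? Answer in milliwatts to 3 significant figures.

58.5 mW

First find R_p for the parallel pair, then treat R_p + R3 as a series loop.
R_p = (680×27.0)/(680+27.0) = 25.97 Ω
R_total = R_p + 880 = 25.97 + 880 = 906.0 Ω
I = V / R_total = 220 / 906.0 = 0.2428 A
Voltage across the parallel pair: V_p = I × R_p = 0.2428 × 25.97 = 6.306 V
Use P = V²/R for R1 with V = V_p.
P_R1 = (6.306)² / 680 = 0.05848 W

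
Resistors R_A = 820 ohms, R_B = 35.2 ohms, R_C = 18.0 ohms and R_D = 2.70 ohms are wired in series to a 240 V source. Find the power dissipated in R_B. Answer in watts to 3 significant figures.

2.64 W

The current is common to all series resistors; compute it, then apply P = I²R for the target.
R_total = 820 + 35.2 + 18.0 + 2.70 = 875.9 Ω
I = V / R_total = 240 / 875.9 = 0.2740 A
P_R_B = I² × R_B = (0.2740)² × 35.2 = 2.643 W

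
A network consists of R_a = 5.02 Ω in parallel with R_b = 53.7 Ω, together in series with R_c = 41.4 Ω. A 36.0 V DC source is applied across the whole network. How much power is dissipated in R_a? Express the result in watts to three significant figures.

2.57 W

Combine R_a and R_b into their parallel equivalent first, reducing the network to two series resistors.
R_p = (5.02×53.7)/(5.02+53.7) = 4.591 Ω
R_total = R_p + 41.4 = 4.591 + 41.4 = 45.99 Ω
I = V / R_total = 36.0 / 45.99 = 0.7828 A
Voltage across the parallel pair: V_p = I × R_p = 0.7828 × 4.591 = 3.594 V
R_a sits across V_p; its power is V_p²/R.
P_R_a = (3.594)² / 5.02 = 2.572 W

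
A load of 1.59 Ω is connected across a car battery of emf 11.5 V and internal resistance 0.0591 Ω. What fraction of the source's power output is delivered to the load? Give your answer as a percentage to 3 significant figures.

Both r and R carry the same current, so the power split is just the resistance split: η = R/(R+r).
η = R / (R + r) = 1.59 / (1.59 + 0.0591) = 0.9642

96.4 %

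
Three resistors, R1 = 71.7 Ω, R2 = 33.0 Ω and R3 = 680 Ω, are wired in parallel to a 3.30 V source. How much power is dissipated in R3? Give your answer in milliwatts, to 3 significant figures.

16.0 mW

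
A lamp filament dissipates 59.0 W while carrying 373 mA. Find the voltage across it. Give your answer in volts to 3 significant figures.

The two known quantities fix the third via V = P / I.
V = 59.0 / 0.3730 = 158.2 V

158 V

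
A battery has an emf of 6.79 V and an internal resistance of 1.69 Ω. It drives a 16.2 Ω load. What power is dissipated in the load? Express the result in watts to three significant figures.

2.33 W

The internal resistance and the load are in series, so the same I flows through both; get I from ε/(r+R), then I²R for the load.
I = ε / (r + R) = 6.79 / (1.69 + 16.2) = 0.3795 A
P_load = I² R = (0.3795)² × 16.2 = 2.334 W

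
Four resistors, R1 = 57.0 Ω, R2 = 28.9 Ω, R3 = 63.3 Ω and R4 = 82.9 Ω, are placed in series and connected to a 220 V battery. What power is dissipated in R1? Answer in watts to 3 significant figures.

The current is common to all series resistors; compute it, then apply P = I²R for the target.
R_total = 57.0 + 28.9 + 63.3 + 82.9 = 232.1 Ω
I = V / R_total = 220 / 232.1 = 0.9479 A
P_R1 = I² × R1 = (0.9479)² × 57.0 = 51.21 W

51.2 W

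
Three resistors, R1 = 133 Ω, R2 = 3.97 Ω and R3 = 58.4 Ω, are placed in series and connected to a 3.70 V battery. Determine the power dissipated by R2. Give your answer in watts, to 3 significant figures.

0.00142 W

In a series string the same current flows through every resistor — find that current, then P = I²R for the one we want.
R_total = 133 + 3.97 + 58.4 = 195.4 Ω
I = V / R_total = 3.70 / 195.4 = 0.01894 A
P_R2 = I² × R2 = (0.01894)² × 3.97 = 0.001424 W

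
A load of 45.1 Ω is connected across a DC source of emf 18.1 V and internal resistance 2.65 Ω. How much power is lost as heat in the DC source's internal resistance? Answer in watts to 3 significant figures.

0.381 W

The internal resistance carries the same current as the load; P_int = I²r.
I = ε / (r + R) = 18.1 / (2.65 + 45.1) = 0.3791 A
P_int = I² r = (0.3791)² × 2.65 = 0.3808 W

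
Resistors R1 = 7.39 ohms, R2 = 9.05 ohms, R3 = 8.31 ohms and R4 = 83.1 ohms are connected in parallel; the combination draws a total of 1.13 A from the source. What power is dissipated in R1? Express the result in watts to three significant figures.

We need the common branch voltage; get it from I_total × R_eq, then P = V²/R for the branch.
1/R_eq = 1/7.39 + 1/9.05 + 1/8.31 + 1/83.1 ⇒ R_eq = 2.644 Ω
V = I_total × R_eq = 1.130 × 2.644 = 2.988 V
P_R1 = V² / R1 = (2.988)² / 7.39 = 1.208 W

1.21 W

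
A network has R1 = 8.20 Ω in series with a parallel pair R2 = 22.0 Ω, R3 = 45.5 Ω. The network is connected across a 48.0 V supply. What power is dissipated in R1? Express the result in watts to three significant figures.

Reduce the parallel pair to R_p first; the network is then a simple series string.
R_p = (22.0×45.5)/(22.0+45.5) = 14.83 Ω
R_total = 8.20 + 14.83 = 23.03 Ω
I = V / R_total = 48.0 / 23.03 = 2.084 A
R1 carries the full series current, so P = I²R.
P_R1 = (2.084)² × 8.20 = 35.62 W

35.6 W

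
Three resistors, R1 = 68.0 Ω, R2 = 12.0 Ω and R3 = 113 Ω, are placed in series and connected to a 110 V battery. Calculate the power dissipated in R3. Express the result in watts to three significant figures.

Series elements share the same current, so find I first, then use P = I²R.
R_total = 68.0 + 12.0 + 113 = 193.0 Ω
I = V / R_total = 110 / 193.0 = 0.5699 A
P_R3 = I² × R3 = (0.5699)² × 113 = 36.71 W

36.7 W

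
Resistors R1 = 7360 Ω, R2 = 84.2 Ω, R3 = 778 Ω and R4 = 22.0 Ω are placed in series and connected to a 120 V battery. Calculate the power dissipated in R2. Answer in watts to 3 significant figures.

Since the resistors are in series they all carry the loop current I = V/R_total; the power in any one is I²R.
R_total = 7360 + 84.2 + 778 + 22.0 = 8244 Ω
I = V / R_total = 120 / 8244 = 0.01456 A
P_R2 = I² × R2 = (0.01456)² × 84.2 = 0.01784 W

0.0178 W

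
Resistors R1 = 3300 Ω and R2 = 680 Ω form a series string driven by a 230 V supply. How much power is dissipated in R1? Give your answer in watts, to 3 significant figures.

Series elements share the same current, so find I first, then use P = I²R.
R_total = 3300 + 680 = 3980 Ω
I = V / R_total = 230 / 3980 = 0.05779 A
P_R1 = I² × R1 = (0.05779)² × 3300 = 11.02 W

11.0 W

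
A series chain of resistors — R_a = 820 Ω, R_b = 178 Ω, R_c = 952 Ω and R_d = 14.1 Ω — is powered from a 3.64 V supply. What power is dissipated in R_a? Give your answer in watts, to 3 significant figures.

0.00282 W

Every series element carries the same I. Get I from the total resistance, then P = I² × R_a.
R_total = 820 + 178 + 952 + 14.1 = 1964 Ω
I = V / R_total = 3.64 / 1964 = 0.001853 A
P_R_a = I² × R_a = (0.001853)² × 820 = 0.002816 W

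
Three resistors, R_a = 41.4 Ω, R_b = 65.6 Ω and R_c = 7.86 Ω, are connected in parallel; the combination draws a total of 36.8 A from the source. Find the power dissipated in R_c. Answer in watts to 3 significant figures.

The branches share the same voltage, but only the total current is given — find V from the equivalent resistance first.
1/R_eq = 1/41.4 + 1/65.6 + 1/7.86 ⇒ R_eq = 6.002 Ω
V = I_total × R_eq = 36.80 × 6.002 = 220.9 V
P_R_c = V² / R_c = (220.9)² / 7.86 = 6206 W

6210 W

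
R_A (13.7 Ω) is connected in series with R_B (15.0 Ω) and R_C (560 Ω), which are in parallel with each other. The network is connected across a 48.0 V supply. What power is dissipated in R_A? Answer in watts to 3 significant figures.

39.4 W

Reduce the parallel pair to R_p first; the network is then a simple series string.
R_p = (15.0×560)/(15.0+560) = 14.61 Ω
R_total = 13.7 + 14.61 = 28.31 Ω
I = V / R_total = 48.0 / 28.31 = 1.696 A
R_A carries the full series current, so P = I²R.
P_R_A = (1.696)² × 13.7 = 39.39 W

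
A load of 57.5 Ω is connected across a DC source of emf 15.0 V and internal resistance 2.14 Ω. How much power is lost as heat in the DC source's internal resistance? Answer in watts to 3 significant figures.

r is in series with the load, so it carries the full circuit current — the loss in it is I²r.
I = ε / (r + R) = 15.0 / (2.14 + 57.5) = 0.2515 A
P_int = I² r = (0.2515)² × 2.14 = 0.1354 W

0.135 W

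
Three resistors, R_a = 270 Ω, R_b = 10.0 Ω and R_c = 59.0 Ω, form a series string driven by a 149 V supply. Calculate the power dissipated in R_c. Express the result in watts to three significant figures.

Series elements share the same current, so find I first, then use P = I²R.
R_total = 270 + 10.0 + 59.0 = 339.0 Ω
I = V / R_total = 149 / 339.0 = 0.4395 A
P_R_c = I² × R_c = (0.4395)² × 59.0 = 11.40 W

11.4 W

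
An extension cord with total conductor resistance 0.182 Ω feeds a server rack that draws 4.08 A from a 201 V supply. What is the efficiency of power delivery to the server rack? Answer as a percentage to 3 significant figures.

The extension cord carries the full 4.08 A.
P_line = I² R_line = (4.080)² × 0.182 = 3.030 W
P_source = V I = 201 × 4.080 = 820.1 W; P_load = 817.1 W
η = P_load / P_source = 817.1 / 820.1 = 0.9963

99.6 %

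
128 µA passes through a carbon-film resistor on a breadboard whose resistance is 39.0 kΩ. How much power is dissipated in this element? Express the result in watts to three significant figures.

Knowing I and R, the power is just I²R — no need to find V first.
P = (0.0001280 A)² × 39000 Ω = 0.0006390 W

0.000639 W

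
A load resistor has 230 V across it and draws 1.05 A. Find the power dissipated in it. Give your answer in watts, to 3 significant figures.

242 W

Since both terminal voltage and current are stated, P = V I gives the power in one step.
P = 230 V × 1.050 A = 241.5 W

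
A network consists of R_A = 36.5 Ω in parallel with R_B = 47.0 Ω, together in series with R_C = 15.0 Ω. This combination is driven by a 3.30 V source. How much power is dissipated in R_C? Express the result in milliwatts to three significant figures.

First find R_p for the parallel pair, then treat R_p + R_C as a series loop.
R_p = (36.5×47.0)/(36.5+47.0) = 20.54 Ω
R_total = R_p + 15.0 = 20.54 + 15.0 = 35.54 Ω
I = V / R_total = 3.30 / 35.54 = 0.09284 A
R_C carries the full series current, so P = I²R.
P_R_C = (0.09284)² × 15.0 = 0.1293 W

129 mW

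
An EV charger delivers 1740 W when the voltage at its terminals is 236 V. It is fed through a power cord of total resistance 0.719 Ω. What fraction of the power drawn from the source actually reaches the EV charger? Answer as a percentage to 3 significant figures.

97.8 %

I = P / V = 1740 / 236 = 7.373 A through the power cord.
P_line = I² R_line = (7.373)² × 0.719 = 39.08 W
P_source = P_load + P_line = 1740 + 39.08 = 1779 W
η = P_load / P_source = 1740 / 1779 = 0.9780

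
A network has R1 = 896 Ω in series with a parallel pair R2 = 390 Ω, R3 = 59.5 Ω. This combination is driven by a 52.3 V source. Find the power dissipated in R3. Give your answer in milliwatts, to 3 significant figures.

First combine the parallel branches into one equivalent R_p, then R1 + R_p is a series pair.
R_p = (390×59.5)/(390+59.5) = 51.62 Ω
R_total = 896 + 51.62 = 947.6 Ω
I = V / R_total = 52.3 / 947.6 = 0.05519 A
Voltage across the parallel pair: V_p = I × R_p = 0.05519 × 51.62 = 2.849 V
With V_p across R3, its power is V_p²/R3.
P_R3 = (2.849)² / 59.5 = 0.1364 W

136 mW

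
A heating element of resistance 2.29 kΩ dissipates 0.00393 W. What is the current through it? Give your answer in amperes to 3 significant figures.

0.00131 A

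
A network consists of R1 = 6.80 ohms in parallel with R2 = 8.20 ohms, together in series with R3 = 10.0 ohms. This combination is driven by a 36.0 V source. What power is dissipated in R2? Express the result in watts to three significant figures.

11.6 W

Collapse the R1‖R2 pair into one equivalent R_p; then R_p and R3 form a series string.
R_p = (6.80×8.20)/(6.80+8.20) = 3.717 Ω
R_total = R_p + 10.0 = 3.717 + 10.0 = 13.72 Ω
I = V / R_total = 36.0 / 13.72 = 2.624 A
Voltage across the parallel pair: V_p = I × R_p = 2.624 × 3.717 = 9.756 V
Use P = V²/R for R2 with V = V_p.
P_R2 = (9.756)² / 8.20 = 11.61 W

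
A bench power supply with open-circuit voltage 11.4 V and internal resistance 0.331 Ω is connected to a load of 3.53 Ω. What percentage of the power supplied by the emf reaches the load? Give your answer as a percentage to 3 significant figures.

91.4 %

η = P_load/(P_load+P_int) = I²R/(I²R+I²r) = R/(R+r) — the I² cancels for series elements.
η = R / (R + r) = 3.53 / (3.53 + 0.331) = 0.9143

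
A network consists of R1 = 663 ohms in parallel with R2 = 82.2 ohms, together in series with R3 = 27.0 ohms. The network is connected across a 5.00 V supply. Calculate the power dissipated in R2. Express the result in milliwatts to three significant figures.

162 mW

Combine R1 and R2 into their parallel equivalent first, reducing the network to two series resistors.
R_p = (663×82.2)/(663+82.2) = 73.13 Ω
R_total = R_p + 27.0 = 73.13 + 27.0 = 100.1 Ω
I = V / R_total = 5.00 / 100.1 = 0.04993 A
Voltage across the parallel pair: V_p = I × R_p = 0.04993 × 73.13 = 3.652 V
Use P = V²/R for R2 with V = V_p.
P_R2 = (3.652)² / 82.2 = 0.1622 W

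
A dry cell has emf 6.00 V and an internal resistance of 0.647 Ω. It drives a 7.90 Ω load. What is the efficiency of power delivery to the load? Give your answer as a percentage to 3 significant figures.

Both r and R carry the same current, so the power split is just the resistance split: η = R/(R+r).
η = R / (R + r) = 7.90 / (7.90 + 0.647) = 0.9243

92.4 %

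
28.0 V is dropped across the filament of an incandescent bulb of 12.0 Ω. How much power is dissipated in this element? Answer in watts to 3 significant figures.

65.3 W

V and R are stated; P = V²/R avoids computing the current.
P = (28.0 V)² / 12.0 Ω = 65.33 W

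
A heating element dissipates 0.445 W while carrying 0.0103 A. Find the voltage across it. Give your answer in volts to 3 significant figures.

43.2 V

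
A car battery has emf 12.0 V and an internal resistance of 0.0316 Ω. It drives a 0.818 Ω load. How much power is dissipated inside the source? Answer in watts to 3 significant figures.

6.30 W

The internal resistance carries the same current as the load; P_int = I²r.
I = ε / (r + R) = 12.0 / (0.0316 + 0.818) = 14.12 A
P_int = I² r = (14.12)² × 0.0316 = 6.304 W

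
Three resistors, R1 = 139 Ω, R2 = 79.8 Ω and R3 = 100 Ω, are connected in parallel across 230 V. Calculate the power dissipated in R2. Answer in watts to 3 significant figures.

663 W

R2 sits directly across the source, so P = V²/R with V = 230 V.
P_R2 = V² / R2 = (230)² / 79.8 Ω = 662.9 W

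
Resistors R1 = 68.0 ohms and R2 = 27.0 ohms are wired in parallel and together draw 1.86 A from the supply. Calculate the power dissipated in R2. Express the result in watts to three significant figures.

47.9 W

Parallel branches share V, not I — compute V via R_eq, then use V²/R for the target branch.
1/R_eq = 1/68.0 + 1/27.0 ⇒ R_eq = 19.33 Ω
V = I_total × R_eq = 1.860 × 19.33 = 35.95 V
P_R2 = V² / R2 = (35.95)² / 27.0 = 47.86 W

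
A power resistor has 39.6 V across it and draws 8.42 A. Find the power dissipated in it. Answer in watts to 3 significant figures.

Both the voltage across and the current through the element are known, so P = V I applies directly.
P = 39.6 V × 8.420 A = 333.4 W

333 W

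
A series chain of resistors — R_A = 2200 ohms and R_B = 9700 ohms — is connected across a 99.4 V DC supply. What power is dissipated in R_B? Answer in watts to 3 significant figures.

0.677 W

The current is common to all series resistors; compute it, then apply P = I²R for the target.
R_total = 2200 + 9700 = 11900 Ω
I = V / R_total = 99.4 / 11900 = 0.008353 A
P_R_B = I² × R_B = (0.008353)² × 9700 = 0.6768 W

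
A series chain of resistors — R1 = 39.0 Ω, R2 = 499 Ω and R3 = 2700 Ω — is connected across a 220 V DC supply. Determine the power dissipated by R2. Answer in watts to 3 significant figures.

Series elements share the same current, so find I first, then use P = I²R.
R_total = 39.0 + 499 + 2700 = 3238 Ω
I = V / R_total = 220 / 3238 = 0.06794 A
P_R2 = I² × R2 = (0.06794)² × 499 = 2.304 W

2.30 W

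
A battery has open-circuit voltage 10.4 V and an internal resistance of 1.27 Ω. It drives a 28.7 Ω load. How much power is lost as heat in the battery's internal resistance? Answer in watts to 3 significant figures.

0.153 W

r is in series with the load, so it carries the full circuit current — the loss in it is I²r.
I = ε / (r + R) = 10.4 / (1.27 + 28.7) = 0.3470 A
P_int = I² r = (0.3470)² × 1.27 = 0.1529 W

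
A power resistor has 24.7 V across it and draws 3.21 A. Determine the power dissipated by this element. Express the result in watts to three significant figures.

Both the voltage across and the current through the element are known, so P = V I applies directly.
P = 24.7 V × 3.210 A = 79.29 W

79.3 W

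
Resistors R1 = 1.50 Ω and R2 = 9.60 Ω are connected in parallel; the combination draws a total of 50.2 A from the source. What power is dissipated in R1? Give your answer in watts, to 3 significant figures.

2830 W

Only the total current is stated, so first find the parallel equivalent to get the voltage across the combination.
1/R_eq = 1/1.50 + 1/9.60 ⇒ R_eq = 1.297 Ω
V = I_total × R_eq = 50.20 × 1.297 = 65.12 V
P_R1 = V² / R1 = (65.12)² / 1.50 = 2827 W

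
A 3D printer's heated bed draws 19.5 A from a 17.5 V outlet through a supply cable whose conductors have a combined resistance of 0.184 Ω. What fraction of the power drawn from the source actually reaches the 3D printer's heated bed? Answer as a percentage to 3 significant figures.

79.5 %

The supply cable carries the full 19.5 A.
P_line = I² R_line = (19.50)² × 0.184 = 69.97 W
P_source = V I = 17.5 × 19.50 = 341.2 W; P_load = 271.3 W
η = P_load / P_source = 271.3 / 341.2 = 0.7950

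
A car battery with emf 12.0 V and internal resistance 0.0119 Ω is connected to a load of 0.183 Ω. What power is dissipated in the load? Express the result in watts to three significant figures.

The internal resistance and the load are in series, so the same I flows through both; get I from ε/(r+R), then I²R for the load.
I = ε / (r + R) = 12.0 / (0.0119 + 0.183) = 61.57 A
P_load = I² R = (61.57)² × 0.183 = 693.7 W

694 W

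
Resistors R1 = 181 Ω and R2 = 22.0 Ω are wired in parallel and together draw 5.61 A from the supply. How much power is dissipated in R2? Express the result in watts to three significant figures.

550 W

Only the total current is stated, so first find the parallel equivalent to get the voltage across the combination.
1/R_eq = 1/181 + 1/22.0 ⇒ R_eq = 19.62 Ω
V = I_total × R_eq = 5.610 × 19.62 = 110.0 V
P_R2 = V² / R2 = (110.0)² / 22.0 = 550.4 W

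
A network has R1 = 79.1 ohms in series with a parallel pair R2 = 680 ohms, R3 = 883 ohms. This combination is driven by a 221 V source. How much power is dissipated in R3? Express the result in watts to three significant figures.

38.0 W

First combine the parallel branches into one equivalent R_p, then R1 + R_p is a series pair.
R_p = (680×883)/(680+883) = 384.2 Ω
R_total = 79.1 + 384.2 = 463.3 Ω
I = V / R_total = 221 / 463.3 = 0.4771 A
Voltage across the parallel pair: V_p = I × R_p = 0.4771 × 384.2 = 183.3 V
R3 is across V_p, so use P = V²/R for that branch.
P_R3 = (183.3)² / 883 = 38.04 W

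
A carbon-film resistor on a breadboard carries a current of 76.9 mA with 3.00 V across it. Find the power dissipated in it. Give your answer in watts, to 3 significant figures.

0.231 W

V and I are known directly — P = V I, no intermediate step needed.
P = 3.00 V × 0.07690 A = 0.2307 W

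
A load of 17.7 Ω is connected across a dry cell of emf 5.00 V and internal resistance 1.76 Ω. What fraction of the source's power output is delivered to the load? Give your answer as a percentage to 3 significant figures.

91.0 %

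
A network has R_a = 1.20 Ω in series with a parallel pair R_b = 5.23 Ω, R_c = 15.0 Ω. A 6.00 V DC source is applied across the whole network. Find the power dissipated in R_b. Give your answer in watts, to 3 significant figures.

4.01 W

Collapse R_b‖R_c to a single equivalent, reducing the network to two series elements.
R_p = (5.23×15.0)/(5.23+15.0) = 3.878 Ω
R_total = 1.20 + 3.878 = 5.078 Ω
I = V / R_total = 6.00 / 5.078 = 1.182 A
Voltage across the parallel pair: V_p = I × R_p = 1.182 × 3.878 = 4.582 V
R_b sees V_p directly, so P = V_p² / R_b.
P_R_b = (4.582)² / 5.23 = 4.014 W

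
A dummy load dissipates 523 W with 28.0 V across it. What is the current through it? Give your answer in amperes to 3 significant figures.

From P = V I = I²R = V²/R, with the two given quantities we get I = P / V.
I = 523 / 28.0 = 18.68 A

18.7 A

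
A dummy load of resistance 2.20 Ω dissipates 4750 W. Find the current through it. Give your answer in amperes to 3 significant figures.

46.5 A

Rearranging the power relation for the two known quantities gives I = √(P / R).
I = √(4750 / 2.20) = 46.47 A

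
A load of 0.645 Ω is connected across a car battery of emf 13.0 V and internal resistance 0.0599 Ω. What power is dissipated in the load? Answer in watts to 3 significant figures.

With r and R in series, I = ε/(r+R); the load dissipates I²R.
I = ε / (r + R) = 13.0 / (0.0599 + 0.645) = 18.44 A
P_load = I² R = (18.44)² × 0.645 = 219.4 W

219 W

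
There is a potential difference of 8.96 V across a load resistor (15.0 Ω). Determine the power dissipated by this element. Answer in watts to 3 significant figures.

V and R are stated; P = V²/R avoids computing the current.
P = (8.96 V)² / 15.0 Ω = 5.352 W

5.35 W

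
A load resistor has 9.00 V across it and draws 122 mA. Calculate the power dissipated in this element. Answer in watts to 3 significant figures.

1.10 W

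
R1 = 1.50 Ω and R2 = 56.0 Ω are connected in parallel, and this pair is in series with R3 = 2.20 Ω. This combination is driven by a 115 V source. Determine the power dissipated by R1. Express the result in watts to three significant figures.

1400 W

First find R_p for the parallel pair, then treat R_p + R3 as a series loop.
R_p = (1.50×56.0)/(1.50+56.0) = 1.461 Ω
R_total = R_p + 2.20 = 1.461 + 2.20 = 3.661 Ω
I = V / R_total = 115 / 3.661 = 31.41 A
Voltage across the parallel pair: V_p = I × R_p = 31.41 × 1.461 = 45.89 V
R1 sits across V_p; its power is V_p²/R.
P_R1 = (45.89)² / 1.50 = 1404 W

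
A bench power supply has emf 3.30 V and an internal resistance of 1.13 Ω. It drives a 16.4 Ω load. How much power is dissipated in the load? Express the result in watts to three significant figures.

0.581 W

The internal resistance and the load are in series, so the same I flows through both; get I from ε/(r+R), then I²R for the load.
I = ε / (r + R) = 3.30 / (1.13 + 16.4) = 0.1882 A
P_load = I² R = (0.1882)² × 16.4 = 0.5812 W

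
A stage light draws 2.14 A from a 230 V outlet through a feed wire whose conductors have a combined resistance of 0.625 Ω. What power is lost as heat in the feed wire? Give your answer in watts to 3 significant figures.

Line loss is just I²R for the cable — we know both I and R_line directly.
The feed wire carries the full 2.14 A.
P_line = I² R_line = (2.140)² × 0.625 = 2.862 W

2.86 W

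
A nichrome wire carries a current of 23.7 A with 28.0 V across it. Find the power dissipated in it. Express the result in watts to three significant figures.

664 W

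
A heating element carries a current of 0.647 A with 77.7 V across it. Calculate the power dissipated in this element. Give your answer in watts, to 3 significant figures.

50.3 W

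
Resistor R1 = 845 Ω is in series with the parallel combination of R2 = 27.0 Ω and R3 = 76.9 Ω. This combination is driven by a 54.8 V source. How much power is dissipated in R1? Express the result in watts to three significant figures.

Reduce the parallel pair to R_p first; the network is then a simple series string.
R_p = (27.0×76.9)/(27.0+76.9) = 19.98 Ω
R_total = 845 + 19.98 = 865.0 Ω
I = V / R_total = 54.8 / 865.0 = 0.06335 A
R1 carries the full series current, so P = I²R.
P_R1 = (0.06335)² × 845 = 3.392 W

3.39 W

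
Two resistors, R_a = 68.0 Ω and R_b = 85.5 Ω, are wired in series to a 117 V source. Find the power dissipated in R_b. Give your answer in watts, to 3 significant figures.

In a series string the same current flows through every resistor — find that current, then P = I²R for the one we want.
R_total = 68.0 + 85.5 = 153.5 Ω
I = V / R_total = 117 / 153.5 = 0.7622 A
P_R_b = I² × R_b = (0.7622)² × 85.5 = 49.67 W

49.7 W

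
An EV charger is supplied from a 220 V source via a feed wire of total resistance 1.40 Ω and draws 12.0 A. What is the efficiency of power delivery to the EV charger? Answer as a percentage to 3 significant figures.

92.4 %

The feed wire carries the full 12.0 A.
P_line = I² R_line = (12.00)² × 1.40 = 201.6 W
P_source = V I = 220 × 12.00 = 2640 W; P_load = 2438 W
η = P_load / P_source = 2438 / 2640 = 0.9236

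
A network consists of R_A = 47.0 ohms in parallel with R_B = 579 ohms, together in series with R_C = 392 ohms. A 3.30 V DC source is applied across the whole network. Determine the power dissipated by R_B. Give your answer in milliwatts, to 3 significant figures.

0.187 mW

Collapse the R_A‖R_B pair into one equivalent R_p; then R_p and R_C form a series string.
R_p = (47.0×579)/(47.0+579) = 43.47 Ω
R_total = R_p + 392 = 43.47 + 392 = 435.5 Ω
I = V / R_total = 3.30 / 435.5 = 0.007578 A
Voltage across the parallel pair: V_p = I × R_p = 0.007578 × 43.47 = 0.3294 V
Use P = V²/R for R_B with V = V_p.
P_R_B = (0.3294)² / 579 = 0.0001874 W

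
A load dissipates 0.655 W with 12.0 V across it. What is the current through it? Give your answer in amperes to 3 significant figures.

Rearranging the power relation for the two known quantities gives I = P / V.
I = 0.655 / 12.0 = 0.05458 A

0.0546 A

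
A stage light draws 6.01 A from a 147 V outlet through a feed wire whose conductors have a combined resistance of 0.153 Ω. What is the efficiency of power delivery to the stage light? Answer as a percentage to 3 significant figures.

99.4 %

The feed wire carries the full 6.01 A.
P_line = I² R_line = (6.010)² × 0.153 = 5.526 W
P_source = V I = 147 × 6.010 = 883.5 W; P_load = 877.9 W
η = P_load / P_source = 877.9 / 883.5 = 0.9937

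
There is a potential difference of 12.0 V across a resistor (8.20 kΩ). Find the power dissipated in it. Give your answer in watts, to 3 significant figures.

We know the drop across the element and its resistance — P = V²/R, one step.
P = (12.0 V)² / 8200 Ω = 0.01756 W

0.0176 W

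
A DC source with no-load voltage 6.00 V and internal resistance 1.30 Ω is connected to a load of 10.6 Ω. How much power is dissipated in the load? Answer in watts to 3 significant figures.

2.69 W

With r and R in series, I = ε/(r+R); the load dissipates I²R.
I = ε / (r + R) = 6.00 / (1.30 + 10.6) = 0.5042 A
P_load = I² R = (0.5042)² × 10.6 = 2.695 W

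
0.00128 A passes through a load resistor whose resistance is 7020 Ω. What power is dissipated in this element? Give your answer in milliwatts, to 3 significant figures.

The current through and the resistance of the element are both given; use P = I²R.
P = (0.001280 A)² × 7020 Ω = 0.01150 W

11.5 mW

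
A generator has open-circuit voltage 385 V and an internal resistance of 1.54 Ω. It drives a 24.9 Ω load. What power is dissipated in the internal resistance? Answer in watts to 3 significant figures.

327 W

The internal resistance carries the same current as the load; P_int = I²r.
I = ε / (r + R) = 385 / (1.54 + 24.9) = 14.56 A
P_int = I² r = (14.56)² × 1.54 = 326.5 W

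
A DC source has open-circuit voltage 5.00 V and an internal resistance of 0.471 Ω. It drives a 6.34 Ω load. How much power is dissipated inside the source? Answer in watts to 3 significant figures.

0.254 W

The internal resistance carries the same current as the load; P_int = I²r.
I = ε / (r + R) = 5.00 / (0.471 + 6.34) = 0.7341 A
P_int = I² r = (0.7341)² × 0.471 = 0.2538 W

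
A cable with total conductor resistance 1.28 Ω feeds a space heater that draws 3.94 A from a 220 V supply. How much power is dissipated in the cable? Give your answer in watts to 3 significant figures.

19.9 W

Only the current and the line resistance are needed for the I²R loss.
The cable carries the full 3.94 A.
P_line = I² R_line = (3.940)² × 1.28 = 19.87 W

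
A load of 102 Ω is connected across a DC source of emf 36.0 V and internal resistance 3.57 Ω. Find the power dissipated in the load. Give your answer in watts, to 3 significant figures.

11.9 W

The internal resistance and the load are in series, so the same I flows through both; get I from ε/(r+R), then I²R for the load.
I = ε / (r + R) = 36.0 / (3.57 + 102) = 0.3410 A
P_load = I² R = (0.3410)² × 102 = 11.86 W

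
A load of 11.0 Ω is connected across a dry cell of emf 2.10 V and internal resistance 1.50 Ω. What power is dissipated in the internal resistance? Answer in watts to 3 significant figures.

r is in series with the load, so it carries the full circuit current — the loss in it is I²r.
I = ε / (r + R) = 2.10 / (1.50 + 11.0) = 0.1680 A
P_int = I² r = (0.1680)² × 1.50 = 0.04234 W

0.0423 W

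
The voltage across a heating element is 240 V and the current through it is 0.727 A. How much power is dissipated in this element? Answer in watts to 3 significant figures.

V and I are known directly — P = V I, no intermediate step needed.
P = 240 V × 0.7270 A = 174.5 W

174 W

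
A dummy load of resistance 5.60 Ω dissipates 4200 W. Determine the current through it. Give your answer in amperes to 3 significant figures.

From P = V I = I²R = V²/R, with the two given quantities we get I = √(P / R).
I = √(4200 / 5.60) = 27.39 A

27.4 A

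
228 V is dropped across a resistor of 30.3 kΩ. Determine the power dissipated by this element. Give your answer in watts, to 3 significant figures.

We know the drop across the element and its resistance — P = V²/R, one step.
P = (228 V)² / 30300 Ω = 1.716 W

1.72 W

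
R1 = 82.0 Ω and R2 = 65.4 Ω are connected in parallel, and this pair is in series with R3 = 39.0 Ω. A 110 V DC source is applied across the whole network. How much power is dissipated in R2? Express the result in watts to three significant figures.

43.1 W

Combine R1 and R2 into their parallel equivalent first, reducing the network to two series resistors.
R_p = (82.0×65.4)/(82.0+65.4) = 36.38 Ω
R_total = R_p + 39.0 = 36.38 + 39.0 = 75.38 Ω
I = V / R_total = 110 / 75.38 = 1.459 A
Voltage across the parallel pair: V_p = I × R_p = 1.459 × 36.38 = 53.09 V
R2 has V_p across it, so P = V_p²/R2.
P_R2 = (53.09)² / 65.4 = 43.10 W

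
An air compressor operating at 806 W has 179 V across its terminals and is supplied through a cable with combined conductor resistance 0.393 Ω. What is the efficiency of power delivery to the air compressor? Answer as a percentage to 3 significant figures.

I = P / V = 806 / 179 = 4.503 A through the cable.
P_line = I² R_line = (4.503)² × 0.393 = 7.968 W
P_source = P_load + P_line = 806.0 + 7.968 = 814.0 W
η = P_load / P_source = 806.0 / 814.0 = 0.9902

99.0 %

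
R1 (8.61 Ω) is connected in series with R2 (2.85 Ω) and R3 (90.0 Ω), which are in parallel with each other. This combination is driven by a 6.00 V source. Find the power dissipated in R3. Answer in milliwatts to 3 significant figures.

Replace R2 and R3 with their parallel equivalent so the circuit becomes R1 in series with R_p.
R_p = (2.85×90.0)/(2.85+90.0) = 2.763 Ω
R_total = 8.61 + 2.763 = 11.37 Ω
I = V / R_total = 6.00 / 11.37 = 0.5276 A
Voltage across the parallel pair: V_p = I × R_p = 0.5276 × 2.763 = 1.457 V
With V_p across R3, its power is V_p²/R3.
P_R3 = (1.457)² / 90.0 = 0.02360 W

23.6 mW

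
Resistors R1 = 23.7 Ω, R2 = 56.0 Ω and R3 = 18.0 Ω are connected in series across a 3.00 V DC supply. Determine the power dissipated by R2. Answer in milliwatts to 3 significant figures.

52.8 mW

Series elements share the same current, so find I first, then use P = I²R.
R_total = 23.7 + 56.0 + 18.0 = 97.70 Ω
I = V / R_total = 3.00 / 97.70 = 0.03071 A
P_R2 = I² × R2 = (0.03071)² × 56.0 = 0.05280 W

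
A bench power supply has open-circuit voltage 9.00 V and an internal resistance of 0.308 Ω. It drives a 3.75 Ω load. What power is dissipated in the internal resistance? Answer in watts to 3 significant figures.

1.51 W

The source's internal resistance is just another series element carrying I; its dissipation is I²r.
I = ε / (r + R) = 9.00 / (0.308 + 3.75) = 2.218 A
P_int = I² r = (2.218)² × 0.308 = 1.515 W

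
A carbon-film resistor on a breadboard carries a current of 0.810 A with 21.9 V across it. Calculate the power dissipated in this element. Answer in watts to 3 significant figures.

17.7 W

With V and I both given, power follows immediately from P = V I.
P = 21.9 V × 0.8100 A = 17.74 W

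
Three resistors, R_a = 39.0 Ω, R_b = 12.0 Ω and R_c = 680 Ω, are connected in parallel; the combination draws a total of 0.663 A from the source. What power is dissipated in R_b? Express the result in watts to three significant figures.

3.00 W

We need the common branch voltage; get it from I_total × R_eq, then P = V²/R for the branch.
1/R_eq = 1/39.0 + 1/12.0 + 1/680 ⇒ R_eq = 9.054 Ω
V = I_total × R_eq = 0.6630 × 9.054 = 6.003 V
P_R_b = V² / R_b = (6.003)² / 12.0 = 3.003 W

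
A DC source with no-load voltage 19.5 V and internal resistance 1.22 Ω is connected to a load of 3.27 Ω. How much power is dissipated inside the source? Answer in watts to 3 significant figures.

Internal loss is I²r, with I set by the total series resistance r+R.
I = ε / (r + R) = 19.5 / (1.22 + 3.27) = 4.343 A
P_int = I² r = (4.343)² × 1.22 = 23.01 W

23.0 W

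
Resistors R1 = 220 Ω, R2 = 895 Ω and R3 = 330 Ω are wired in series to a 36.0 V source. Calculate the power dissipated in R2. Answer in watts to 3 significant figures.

Every series element carries the same I. Get I from the total resistance, then P = I² × R2.
R_total = 220 + 895 + 330 = 1445 Ω
I = V / R_total = 36.0 / 1445 = 0.02491 A
P_R2 = I² × R2 = (0.02491)² × 895 = 0.5555 W

0.556 W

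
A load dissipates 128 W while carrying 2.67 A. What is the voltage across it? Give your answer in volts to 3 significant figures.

The two known quantities fix the third via V = P / I.
V = 128 / 2.670 = 47.94 V

47.9 V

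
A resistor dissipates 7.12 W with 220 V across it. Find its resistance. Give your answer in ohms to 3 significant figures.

Inverting the appropriate power form: R = V² / P.
R = (220)² / 7.12 = 6798 Ω

6800 Ω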